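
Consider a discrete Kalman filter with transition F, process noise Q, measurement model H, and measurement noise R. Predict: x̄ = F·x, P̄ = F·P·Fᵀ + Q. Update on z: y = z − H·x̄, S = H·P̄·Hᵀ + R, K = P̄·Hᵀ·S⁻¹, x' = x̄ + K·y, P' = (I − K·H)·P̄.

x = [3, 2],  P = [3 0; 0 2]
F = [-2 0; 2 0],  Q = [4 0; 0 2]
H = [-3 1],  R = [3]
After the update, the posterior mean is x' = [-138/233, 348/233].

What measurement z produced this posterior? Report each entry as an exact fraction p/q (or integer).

z = [3]

x̄ = F·x = [-6, 6]
P̄ = F·P·Fᵀ + Q = [16 -12; -12 14]
S = H·P̄·Hᵀ + R = [233]
K = P̄·Hᵀ·S⁻¹ = [-60/233; 50/233]
x' − x̄ = [1260/233, -1050/233] = K·y
y = (KᵀK)⁻¹·Kᵀ·(x' − x̄) = [-21]
z = y + H·x̄ = [-21] + [24] = [3]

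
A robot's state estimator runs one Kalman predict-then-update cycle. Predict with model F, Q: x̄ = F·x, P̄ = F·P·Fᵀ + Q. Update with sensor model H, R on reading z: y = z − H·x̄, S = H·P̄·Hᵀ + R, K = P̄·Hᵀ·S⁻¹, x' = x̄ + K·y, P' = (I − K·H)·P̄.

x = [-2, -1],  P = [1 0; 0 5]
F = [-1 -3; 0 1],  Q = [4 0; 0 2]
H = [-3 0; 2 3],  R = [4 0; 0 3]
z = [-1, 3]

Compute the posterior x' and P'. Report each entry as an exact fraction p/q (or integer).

x̄ = F·x = [5, -1]
P̄ = F·P·Fᵀ + Q = [50 -15; -15 7]
y = z − H·x̄ = [14, -4]
S = H·P̄·Hᵀ + R = [454 -165; -165 86]
K = P̄·Hᵀ·S⁻¹ = [-3825/11819 220/11819; 45/223 63/223]
x' = x̄ + K·y = [4665/11819, 155/223]
P' = (I − K·H)·P̄ = [5100/11819 -60/223; -60/223 103/223]

x' = [4665/11819, 155/223]
P' = [5100/11819 -60/223; -60/223 103/223]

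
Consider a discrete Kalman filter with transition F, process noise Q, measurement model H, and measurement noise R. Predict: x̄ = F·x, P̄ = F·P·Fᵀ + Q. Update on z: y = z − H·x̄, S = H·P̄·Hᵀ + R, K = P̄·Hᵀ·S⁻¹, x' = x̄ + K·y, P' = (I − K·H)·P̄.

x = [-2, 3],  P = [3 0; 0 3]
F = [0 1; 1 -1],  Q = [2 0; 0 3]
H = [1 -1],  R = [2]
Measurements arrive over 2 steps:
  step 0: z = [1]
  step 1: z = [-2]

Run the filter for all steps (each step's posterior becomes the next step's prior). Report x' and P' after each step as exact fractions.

step 0: x' = [5/11, -13/11], P' = [23/11 15/11; 15/11 27/11]
step 1: x' = [-125/148, 189/148], P' = [321/148 199/148; 199/148 329/148]

step 0: x̄ = F·x = [3, -5]
step 0: P̄ = F·P·Fᵀ + Q = [5 -3; -3 9]
step 0: y = z − H·x̄ = [-7]
step 0: S = H·P̄·Hᵀ + R = [22]
step 0: K = P̄·Hᵀ·S⁻¹ = [4/11; -6/11]
step 0: x' = x̄ + K·y = [5/11, -13/11]
step 0: P' = (I − K·H)·P̄ = [23/11 15/11; 15/11 27/11]
step 1: x̄ = F·x = [-13/11, 18/11]
step 1: P̄ = F·P·Fᵀ + Q = [49/11 -12/11; -12/11 53/11]
step 1: y = z − H·x̄ = [9/11]
step 1: S = H·P̄·Hᵀ + R = [148/11]
step 1: K = P̄·Hᵀ·S⁻¹ = [61/148; -65/148]
step 1: x' = x̄ + K·y = [-125/148, 189/148]
step 1: P' = (I − K·H)·P̄ = [321/148 199/148; 199/148 329/148]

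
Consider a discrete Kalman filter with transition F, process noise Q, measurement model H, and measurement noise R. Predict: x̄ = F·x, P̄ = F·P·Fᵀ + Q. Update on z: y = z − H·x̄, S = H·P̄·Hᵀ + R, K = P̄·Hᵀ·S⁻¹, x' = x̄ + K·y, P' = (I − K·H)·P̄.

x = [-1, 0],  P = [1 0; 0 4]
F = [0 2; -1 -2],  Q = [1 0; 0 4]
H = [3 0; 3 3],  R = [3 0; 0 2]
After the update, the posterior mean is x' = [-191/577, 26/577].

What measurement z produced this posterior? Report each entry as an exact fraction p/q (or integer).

z = [-1, -1]

x̄ = F·x = [0, 1]
P̄ = F·P·Fᵀ + Q = [17 -16; -16 21]
S = H·P̄·Hᵀ + R = [156 9; 9 56]
K = P̄·Hᵀ·S⁻¹ = [943/2885 3/2885; -941/2885 924/2885]
x' − x̄ = [-191/577, -551/577] = K·y
y = (KᵀK)⁻¹·Kᵀ·(x' − x̄) = [-1, -4]
z = y + H·x̄ = [-1, -4] + [0, 3] = [-1, -1]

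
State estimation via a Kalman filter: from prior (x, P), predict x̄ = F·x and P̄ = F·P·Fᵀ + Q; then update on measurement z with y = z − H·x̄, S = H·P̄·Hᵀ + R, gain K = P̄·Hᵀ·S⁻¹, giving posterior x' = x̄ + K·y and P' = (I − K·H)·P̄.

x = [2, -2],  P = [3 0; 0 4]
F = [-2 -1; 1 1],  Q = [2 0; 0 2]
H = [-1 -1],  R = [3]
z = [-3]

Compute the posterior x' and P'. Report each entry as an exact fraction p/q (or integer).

x' = [2, -1/2]
P' = [58/5 -46/5; -46/5 89/10]

x̄ = F·x = [-2, 0]
P̄ = F·P·Fᵀ + Q = [18 -10; -10 9]
y = z − H·x̄ = [-5]
S = H·P̄·Hᵀ + R = [10]
K = P̄·Hᵀ·S⁻¹ = [-4/5; 1/10]
x' = x̄ + K·y = [2, -1/2]
P' = (I − K·H)·P̄ = [58/5 -46/5; -46/5 89/10]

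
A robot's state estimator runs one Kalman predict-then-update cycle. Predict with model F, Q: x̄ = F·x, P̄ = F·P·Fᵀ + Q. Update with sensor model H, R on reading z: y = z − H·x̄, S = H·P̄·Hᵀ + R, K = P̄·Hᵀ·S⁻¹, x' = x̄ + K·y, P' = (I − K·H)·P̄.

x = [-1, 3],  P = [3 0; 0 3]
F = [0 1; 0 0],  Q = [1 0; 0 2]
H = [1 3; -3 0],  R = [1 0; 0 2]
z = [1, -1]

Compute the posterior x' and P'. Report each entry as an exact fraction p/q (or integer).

x̄ = F·x = [3, 0]
P̄ = F·P·Fᵀ + Q = [4 0; 0 2]
y = z − H·x̄ = [-2, 8]
S = H·P̄·Hᵀ + R = [23 -12; -12 38]
K = P̄·Hᵀ·S⁻¹ = [4/365 -114/365; 114/365 36/365]
x' = x̄ + K·y = [35/73, 12/73]
P' = (I − K·H)·P̄ = [76/365 -24/365; -24/365 46/365]

x' = [35/73, 12/73]
P' = [76/365 -24/365; -24/365 46/365]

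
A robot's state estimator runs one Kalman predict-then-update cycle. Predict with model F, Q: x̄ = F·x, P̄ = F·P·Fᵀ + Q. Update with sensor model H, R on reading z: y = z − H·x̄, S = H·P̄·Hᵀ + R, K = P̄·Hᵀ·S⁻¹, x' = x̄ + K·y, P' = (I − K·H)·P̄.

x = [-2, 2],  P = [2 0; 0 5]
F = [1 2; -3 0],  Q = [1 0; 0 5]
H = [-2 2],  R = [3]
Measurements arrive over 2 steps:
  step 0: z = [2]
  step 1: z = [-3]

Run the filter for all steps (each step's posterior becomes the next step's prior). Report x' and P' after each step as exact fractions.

step 0: x' = [818/235, 1062/235], P' = [2041/235 1954/235; 1954/235 2041/235]
step 1: x' = [589828/294681, 132676/294681], P' = [706340/294681 598031/294681; 598031/294681 710204/294681]

step 0: x̄ = F·x = [2, 6]
step 0: P̄ = F·P·Fᵀ + Q = [23 -6; -6 23]
step 0: y = z − H·x̄ = [-6]
step 0: S = H·P̄·Hᵀ + R = [235]
step 0: K = P̄·Hᵀ·S⁻¹ = [-58/235; 58/235]
step 0: x' = x̄ + K·y = [818/235, 1062/235]
step 0: P' = (I − K·H)·P̄ = [2041/235 1954/235; 1954/235 2041/235]
step 1: x̄ = F·x = [2942/235, -2454/235]
step 1: P̄ = F·P·Fᵀ + Q = [18256/235 -17847/235; -17847/235 19544/235]
step 1: y = z − H·x̄ = [10087/235]
step 1: S = H·P̄·Hᵀ + R = [294681/235]
step 1: K = P̄·Hᵀ·S⁻¹ = [-72206/294681; 74782/294681]
step 1: x' = x̄ + K·y = [589828/294681, 132676/294681]
step 1: P' = (I − K·H)·P̄ = [706340/294681 598031/294681; 598031/294681 710204/294681]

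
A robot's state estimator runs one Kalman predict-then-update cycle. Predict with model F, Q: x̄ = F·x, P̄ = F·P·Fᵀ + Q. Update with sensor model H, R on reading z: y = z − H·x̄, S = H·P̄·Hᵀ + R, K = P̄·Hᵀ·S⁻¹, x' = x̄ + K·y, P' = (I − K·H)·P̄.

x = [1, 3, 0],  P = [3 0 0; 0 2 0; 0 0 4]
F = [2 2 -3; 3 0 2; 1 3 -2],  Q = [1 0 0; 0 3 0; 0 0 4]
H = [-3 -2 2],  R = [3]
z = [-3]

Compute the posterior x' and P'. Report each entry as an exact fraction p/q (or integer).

x' = [2227/344, 52/43, 1615/172]
P' = [13983/344 -1083/43 6099/172; -1083/43 1010/43 -631/43; 6099/172 -631/43 3301/86]

x̄ = F·x = [8, 3, 10]
P̄ = F·P·Fᵀ + Q = [57 -6 42; -6 46 -7; 42 -7 41]
y = z − H·x̄ = [7]
S = H·P̄·Hᵀ + R = [344]
K = P̄·Hᵀ·S⁻¹ = [-75/344; -11/43; -15/172]
x' = x̄ + K·y = [2227/344, 52/43, 1615/172]
P' = (I − K·H)·P̄ = [13983/344 -1083/43 6099/172; -1083/43 1010/43 -631/43; 6099/172 -631/43 3301/86]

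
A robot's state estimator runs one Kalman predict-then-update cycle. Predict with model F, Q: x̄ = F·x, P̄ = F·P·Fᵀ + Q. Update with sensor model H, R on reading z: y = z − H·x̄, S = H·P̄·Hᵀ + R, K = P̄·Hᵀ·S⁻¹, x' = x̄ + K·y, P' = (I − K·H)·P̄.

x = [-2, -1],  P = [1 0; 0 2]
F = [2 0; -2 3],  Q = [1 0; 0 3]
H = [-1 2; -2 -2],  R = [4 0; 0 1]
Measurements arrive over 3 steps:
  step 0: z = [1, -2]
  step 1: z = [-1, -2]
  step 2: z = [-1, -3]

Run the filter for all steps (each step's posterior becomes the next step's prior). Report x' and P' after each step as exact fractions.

step 0: x' = [-157/1467, 463/489], P' = [2200/4401 -514/1467; -514/1467 217/489]
step 1: x' = [261209/300315, 38797/300315], P' = [685468/1501575 -491576/1501575; -491576/1501575 215044/500525]
step 2: x' = [219313993/161035107, 58467527/483105321], P' = [72965872/161035107 -52285406/161035107; -52285406/161035107 206522663/483105321]

step 0: x̄ = F·x = [-4, 1]
step 0: P̄ = F·P·Fᵀ + Q = [5 -4; -4 25]
step 0: y = z − H·x̄ = [-5, -8]
step 0: S = H·P̄·Hᵀ + R = [125 -82; -82 89]
step 0: K = P̄·Hᵀ·S⁻¹ = [-1321/4401 -1316/4401; 454/1467 -274/1467]
step 0: x' = x̄ + K·y = [-157/1467, 463/489]
step 0: P' = (I − K·H)·P̄ = [2200/4401 -514/1467; -514/1467 217/489]
step 1: x̄ = F·x = [-314/1467, 4481/1467]
step 1: P̄ = F·P·Fᵀ + Q = [13201/4401 -18052/4401; -18052/4401 58084/4401]
step 1: y = z − H·x̄ = [-3581/489, 600/163]
step 1: S = H·P̄·Hᵀ + R = [37261/489 -6290/163; -6290/163 5375/163]
step 1: K = P̄·Hᵀ·S⁻¹ = [-83431/300315 -387784/1501575; 89092/300315 -307112/1501575]
step 1: x' = x̄ + K·y = [261209/300315, 38797/300315]
step 1: P' = (I − K·H)·P̄ = [685468/1501575 -491576/1501575; -491576/1501575 215044/500525]
step 2: x̄ = F·x = [522418/300315, -406027/300315]
step 2: P̄ = F·P·Fᵀ + Q = [4243447/1501575 -5691328/1501575; -5691328/1501575 18951697/1501575]
step 2: y = z − H·x̄ = [344719/100105, -222721/100105]
step 2: S = H·P̄·Hᵀ + R = [36273949/500525 -18645746/500525; -18645746/500525 16250509/500525]
step 2: K = P̄·Hᵀ·S⁻¹ = [-44384171/161035107 -41360932/161035107; 142475386/483105321 -99332890/483105321]
step 2: x' = x̄ + K·y = [219313993/161035107, 58467527/483105321]
step 2: P' = (I − K·H)·P̄ = [72965872/161035107 -52285406/161035107; -52285406/161035107 206522663/483105321]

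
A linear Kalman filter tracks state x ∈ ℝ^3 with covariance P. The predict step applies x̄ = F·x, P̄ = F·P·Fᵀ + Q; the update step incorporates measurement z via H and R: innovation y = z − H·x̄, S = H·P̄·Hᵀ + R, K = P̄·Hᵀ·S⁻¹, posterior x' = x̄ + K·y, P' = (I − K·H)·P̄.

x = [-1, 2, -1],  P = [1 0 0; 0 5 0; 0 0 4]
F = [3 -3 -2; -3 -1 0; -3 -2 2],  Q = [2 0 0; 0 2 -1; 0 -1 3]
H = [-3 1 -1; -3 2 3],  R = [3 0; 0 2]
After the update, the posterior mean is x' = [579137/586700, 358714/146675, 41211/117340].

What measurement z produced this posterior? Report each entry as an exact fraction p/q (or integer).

z = [-1, 3]

x̄ = F·x = [-7, 1, -3]
P̄ = F·P·Fᵀ + Q = [72 6 5; 6 16 18; 5 18 48]
S = H·P̄·Hᵀ + R = [673 470; 470 1200]
K = P̄·Hᵀ·S⁻¹ = [-16917/58670 -26147/586700; -2798/29335 13791/146675; -2631/11734 26439/117340]
x' − x̄ = [4686037/586700, 212039/146675, 393231/117340] = K·y
y = (KᵀK)⁻¹·Kᵀ·(x' − x̄) = [-26, -11]
z = y + H·x̄ = [-26, -11] + [25, 14] = [-1, 3]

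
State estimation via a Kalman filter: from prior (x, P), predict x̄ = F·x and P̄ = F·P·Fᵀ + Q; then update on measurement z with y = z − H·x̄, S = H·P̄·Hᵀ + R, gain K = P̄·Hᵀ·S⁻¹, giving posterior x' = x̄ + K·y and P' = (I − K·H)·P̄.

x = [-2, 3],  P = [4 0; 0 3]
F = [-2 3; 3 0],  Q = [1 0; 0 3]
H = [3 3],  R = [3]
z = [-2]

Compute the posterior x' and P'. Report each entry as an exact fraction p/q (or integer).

x' = [459/53, -981/106]
P' = [1732/53 -1722/53; -1722/53 3459/106]

x̄ = F·x = [13, -6]
P̄ = F·P·Fᵀ + Q = [44 -24; -24 39]
y = z − H·x̄ = [-23]
S = H·P̄·Hᵀ + R = [318]
K = P̄·Hᵀ·S⁻¹ = [10/53; 15/106]
x' = x̄ + K·y = [459/53, -981/106]
P' = (I − K·H)·P̄ = [1732/53 -1722/53; -1722/53 3459/106]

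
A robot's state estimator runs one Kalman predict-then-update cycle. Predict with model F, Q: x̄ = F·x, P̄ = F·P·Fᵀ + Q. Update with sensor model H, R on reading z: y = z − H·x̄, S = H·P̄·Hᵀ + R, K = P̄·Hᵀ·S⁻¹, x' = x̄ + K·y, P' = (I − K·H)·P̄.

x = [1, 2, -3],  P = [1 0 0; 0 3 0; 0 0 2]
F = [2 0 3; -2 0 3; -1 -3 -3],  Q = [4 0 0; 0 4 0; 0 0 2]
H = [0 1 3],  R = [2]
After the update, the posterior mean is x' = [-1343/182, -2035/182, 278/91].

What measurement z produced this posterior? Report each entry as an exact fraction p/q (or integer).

x̄ = F·x = [-7, -11, 2]
P̄ = F·P·Fᵀ + Q = [26 14 -20; 14 26 -16; -20 -16 48]
S = H·P̄·Hᵀ + R = [364]
K = P̄·Hᵀ·S⁻¹ = [-23/182; -11/182; 32/91]
x' − x̄ = [-69/182, -33/182, 96/91] = K·y
y = (KᵀK)⁻¹·Kᵀ·(x' − x̄) = [3]
z = y + H·x̄ = [3] + [-5] = [-2]

z = [-2]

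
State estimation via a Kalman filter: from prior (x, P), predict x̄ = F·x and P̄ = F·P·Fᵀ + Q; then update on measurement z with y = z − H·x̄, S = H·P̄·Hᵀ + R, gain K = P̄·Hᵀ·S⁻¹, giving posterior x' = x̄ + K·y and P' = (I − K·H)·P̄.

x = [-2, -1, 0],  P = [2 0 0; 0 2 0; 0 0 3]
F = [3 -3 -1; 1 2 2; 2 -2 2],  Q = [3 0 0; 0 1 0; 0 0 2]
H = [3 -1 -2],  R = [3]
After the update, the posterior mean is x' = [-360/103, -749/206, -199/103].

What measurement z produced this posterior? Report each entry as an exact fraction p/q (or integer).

x̄ = F·x = [-3, -4, -2]
P̄ = F·P·Fᵀ + Q = [42 -12 18; -12 23 8; 18 8 30]
S = H·P̄·Hᵀ + R = [412]
K = P̄·Hᵀ·S⁻¹ = [51/206; -75/412; -7/206]
x' − x̄ = [-51/103, 75/206, 7/103] = K·y
y = (KᵀK)⁻¹·Kᵀ·(x' − x̄) = [-2]
z = y + H·x̄ = [-2] + [-1] = [-3]

z = [-3]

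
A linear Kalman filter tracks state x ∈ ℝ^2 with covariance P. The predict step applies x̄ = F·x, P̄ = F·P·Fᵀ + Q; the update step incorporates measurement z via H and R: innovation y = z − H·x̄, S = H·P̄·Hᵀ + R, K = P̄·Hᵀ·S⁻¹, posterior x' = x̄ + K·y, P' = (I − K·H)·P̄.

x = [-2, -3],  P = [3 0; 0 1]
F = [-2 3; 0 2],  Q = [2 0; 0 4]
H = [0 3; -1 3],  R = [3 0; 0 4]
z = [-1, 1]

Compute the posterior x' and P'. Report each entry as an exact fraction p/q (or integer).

x̄ = F·x = [-5, -6]
P̄ = F·P·Fᵀ + Q = [23 6; 6 8]
y = z − H·x̄ = [17, 14]
S = H·P̄·Hᵀ + R = [75 54; 54 63]
K = P̄·Hᵀ·S⁻¹ = [52/67 -449/603; 20/67 2/67]
x' = x̄ + K·y = [-1345/603, -34/67]
P' = (I − K·H)·P̄ = [3200/603 52/67; 52/67 20/67]

x' = [-1345/603, -34/67]
P' = [3200/603 52/67; 52/67 20/67]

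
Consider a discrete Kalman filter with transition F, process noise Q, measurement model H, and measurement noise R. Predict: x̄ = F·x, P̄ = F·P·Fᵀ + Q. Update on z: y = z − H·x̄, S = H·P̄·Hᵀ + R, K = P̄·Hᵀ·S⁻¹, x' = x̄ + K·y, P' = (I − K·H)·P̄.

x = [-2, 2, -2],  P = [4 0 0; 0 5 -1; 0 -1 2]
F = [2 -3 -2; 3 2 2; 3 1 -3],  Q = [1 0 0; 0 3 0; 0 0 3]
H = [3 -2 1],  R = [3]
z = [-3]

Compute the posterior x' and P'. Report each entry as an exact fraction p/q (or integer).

x' = [-4658/809, -4946/809, 1652/809]
P' = [8506/809 14796/809 4662/809; 14796/809 39267/809 33870/809; 4662/809 33870/809 53856/809]

x̄ = F·x = [-6, -6, 2]
P̄ = F·P·Fᵀ + Q = [58 -4 14; -4 59 38; 14 38 68]
y = z − H·x̄ = [1]
S = H·P̄·Hᵀ + R = [809]
K = P̄·Hᵀ·S⁻¹ = [196/809; -92/809; 34/809]
x' = x̄ + K·y = [-4658/809, -4946/809, 1652/809]
P' = (I − K·H)·P̄ = [8506/809 14796/809 4662/809; 14796/809 39267/809 33870/809; 4662/809 33870/809 53856/809]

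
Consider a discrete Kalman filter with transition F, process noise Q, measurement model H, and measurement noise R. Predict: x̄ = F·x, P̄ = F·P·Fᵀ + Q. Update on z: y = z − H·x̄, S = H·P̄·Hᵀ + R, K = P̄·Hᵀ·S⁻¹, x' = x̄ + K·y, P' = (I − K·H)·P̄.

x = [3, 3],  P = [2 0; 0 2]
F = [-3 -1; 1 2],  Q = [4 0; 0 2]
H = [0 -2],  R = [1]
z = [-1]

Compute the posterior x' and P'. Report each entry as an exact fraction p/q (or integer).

x̄ = F·x = [-12, 9]
P̄ = F·P·Fᵀ + Q = [24 -10; -10 12]
y = z − H·x̄ = [17]
S = H·P̄·Hᵀ + R = [49]
K = P̄·Hᵀ·S⁻¹ = [20/49; -24/49]
x' = x̄ + K·y = [-248/49, 33/49]
P' = (I − K·H)·P̄ = [776/49 -10/49; -10/49 12/49]

x' = [-248/49, 33/49]
P' = [776/49 -10/49; -10/49 12/49]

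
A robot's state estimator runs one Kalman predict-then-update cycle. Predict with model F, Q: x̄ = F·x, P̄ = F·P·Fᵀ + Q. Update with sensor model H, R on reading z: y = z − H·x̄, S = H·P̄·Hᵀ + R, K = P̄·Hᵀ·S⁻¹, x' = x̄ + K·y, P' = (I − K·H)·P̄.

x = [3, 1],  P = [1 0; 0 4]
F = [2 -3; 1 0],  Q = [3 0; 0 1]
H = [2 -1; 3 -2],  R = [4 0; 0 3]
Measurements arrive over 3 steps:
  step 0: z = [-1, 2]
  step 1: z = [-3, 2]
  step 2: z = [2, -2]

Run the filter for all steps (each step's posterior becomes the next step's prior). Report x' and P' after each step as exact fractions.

step 0: x' = [691/346, 448/173], P' = [1037/1038 207/173; 207/173 330/173]
step 1: x' = [220483/657262, 5008/10601], P' = [458759/657262 8253/10601; 8253/10601 14118/10601]
step 2: x' = [4492161/341110922, 78969847/170555461], P' = [234382001/341110922 128806965/170555461; 128806965/170555461 218715654/170555461]

step 0: x̄ = F·x = [3, 3]
step 0: P̄ = F·P·Fᵀ + Q = [43 2; 2 2]
step 0: y = z − H·x̄ = [-4, -1]
step 0: S = H·P̄·Hᵀ + R = [170 248; 248 374]
step 0: K = P̄·Hᵀ·S⁻¹ = [104/519 209/1038; 21/173 -13/173]
step 0: x' = x̄ + K·y = [691/346, 448/173]
step 0: P' = (I − K·H)·P̄ = [1037/1038 207/173; 207/173 330/173]
step 1: x̄ = F·x = [-653/173, 691/346]
step 1: P̄ = F·P·Fᵀ + Q = [5089/519 -826/519; -826/519 2075/1038]
step 1: y = z − H·x̄ = [2265/346, 2996/173]
step 1: S = H·P̄·Hᵀ + R = [17849/346 12797/173; 12797/173 61420/519]
step 1: K = P̄·Hᵀ·S⁻¹ = [50729/328631 117635/657262; 597/10601 -1159/10601]
step 1: x' = x̄ + K·y = [220483/657262, 5008/10601]
step 1: P' = (I − K·H)·P̄ = [458759/657262 8253/10601; 8253/10601 14118/10601]
step 2: x̄ = F·x = [-245261/328631, 220483/657262]
step 2: P̄ = F·P·Fᵀ + Q = [2772217/328631 -308770/328631; -308770/328631 1116021/657262]
step 2: y = z − H·x̄ = [2516051/657262, 299004/328631]
step 2: S = H·P̄·Hᵀ + R = [28392965/657262 19910713/328631; 19910713/328631 31873128/328631]
step 2: K = P̄·Hᵀ·S⁻¹ = [26393759/170555461 62639381/341110922; 9724569/170555461 -17003471/170555461]
step 2: x' = x̄ + K·y = [4492161/341110922, 78969847/170555461]
step 2: P' = (I − K·H)·P̄ = [234382001/341110922 128806965/170555461; 128806965/170555461 218715654/170555461]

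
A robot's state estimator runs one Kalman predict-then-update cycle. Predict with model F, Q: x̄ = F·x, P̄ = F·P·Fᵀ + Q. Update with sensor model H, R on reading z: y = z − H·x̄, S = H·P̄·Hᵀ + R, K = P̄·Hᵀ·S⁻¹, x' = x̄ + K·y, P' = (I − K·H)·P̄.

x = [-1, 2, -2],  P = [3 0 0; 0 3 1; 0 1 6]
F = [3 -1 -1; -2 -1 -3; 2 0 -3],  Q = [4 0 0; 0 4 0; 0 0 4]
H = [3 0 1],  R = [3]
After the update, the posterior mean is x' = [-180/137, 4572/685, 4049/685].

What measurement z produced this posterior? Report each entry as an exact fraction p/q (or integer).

z = [2]

x̄ = F·x = [-3, 6, 4]
P̄ = F·P·Fᵀ + Q = [42 7 39; 7 79 45; 39 45 70]
S = H·P̄·Hᵀ + R = [685]
K = P̄·Hᵀ·S⁻¹ = [33/137; 66/685; 187/685]
x' − x̄ = [231/137, 462/685, 1309/685] = K·y
y = (KᵀK)⁻¹·Kᵀ·(x' − x̄) = [7]
z = y + H·x̄ = [7] + [-5] = [2]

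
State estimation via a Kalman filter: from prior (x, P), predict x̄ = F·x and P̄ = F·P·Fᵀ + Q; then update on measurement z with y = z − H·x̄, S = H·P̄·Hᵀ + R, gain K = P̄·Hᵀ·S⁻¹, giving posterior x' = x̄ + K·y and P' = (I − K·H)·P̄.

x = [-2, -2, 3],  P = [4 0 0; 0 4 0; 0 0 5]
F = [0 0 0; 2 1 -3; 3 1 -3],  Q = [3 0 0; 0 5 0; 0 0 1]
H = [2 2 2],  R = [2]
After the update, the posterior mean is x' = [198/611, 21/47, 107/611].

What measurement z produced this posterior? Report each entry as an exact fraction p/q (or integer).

x̄ = F·x = [0, -15, -17]
P̄ = F·P·Fᵀ + Q = [3 0 0; 0 70 73; 0 73 86]
S = H·P̄·Hᵀ + R = [1222]
K = P̄·Hᵀ·S⁻¹ = [3/611; 11/47; 159/611]
x' − x̄ = [198/611, 726/47, 10494/611] = K·y
y = (KᵀK)⁻¹·Kᵀ·(x' − x̄) = [66]
z = y + H·x̄ = [66] + [-64] = [2]

z = [2]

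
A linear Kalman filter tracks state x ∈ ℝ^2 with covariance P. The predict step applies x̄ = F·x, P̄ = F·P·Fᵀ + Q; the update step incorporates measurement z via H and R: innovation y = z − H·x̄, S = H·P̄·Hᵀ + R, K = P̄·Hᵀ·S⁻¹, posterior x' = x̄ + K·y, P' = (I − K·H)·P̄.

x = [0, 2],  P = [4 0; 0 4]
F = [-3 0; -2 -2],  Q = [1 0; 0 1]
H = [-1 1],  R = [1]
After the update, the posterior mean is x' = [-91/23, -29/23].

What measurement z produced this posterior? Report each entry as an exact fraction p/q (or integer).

z = [3]

x̄ = F·x = [0, -4]
P̄ = F·P·Fᵀ + Q = [37 24; 24 33]
S = H·P̄·Hᵀ + R = [23]
K = P̄·Hᵀ·S⁻¹ = [-13/23; 9/23]
x' − x̄ = [-91/23, 63/23] = K·y
y = (KᵀK)⁻¹·Kᵀ·(x' − x̄) = [7]
z = y + H·x̄ = [7] + [-4] = [3]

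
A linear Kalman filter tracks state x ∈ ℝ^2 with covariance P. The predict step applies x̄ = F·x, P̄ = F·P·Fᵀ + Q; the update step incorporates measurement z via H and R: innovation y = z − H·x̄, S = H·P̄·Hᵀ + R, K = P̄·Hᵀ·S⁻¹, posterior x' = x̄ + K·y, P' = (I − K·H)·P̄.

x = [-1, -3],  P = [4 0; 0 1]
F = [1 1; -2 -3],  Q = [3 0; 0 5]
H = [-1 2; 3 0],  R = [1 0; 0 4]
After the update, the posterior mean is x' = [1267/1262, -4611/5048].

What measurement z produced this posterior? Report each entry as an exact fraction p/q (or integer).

z = [-3, 3]

x̄ = F·x = [-4, 11]
P̄ = F·P·Fᵀ + Q = [8 -11; -11 30]
S = H·P̄·Hᵀ + R = [173 -90; -90 76]
K = P̄·Hᵀ·S⁻¹ = [-15/631 363/1262; 1213/2524 681/5048]
x' − x̄ = [6315/1262, -60139/5048] = K·y
y = (KᵀK)⁻¹·Kᵀ·(x' − x̄) = [-29, 15]
z = y + H·x̄ = [-29, 15] + [26, -12] = [-3, 3]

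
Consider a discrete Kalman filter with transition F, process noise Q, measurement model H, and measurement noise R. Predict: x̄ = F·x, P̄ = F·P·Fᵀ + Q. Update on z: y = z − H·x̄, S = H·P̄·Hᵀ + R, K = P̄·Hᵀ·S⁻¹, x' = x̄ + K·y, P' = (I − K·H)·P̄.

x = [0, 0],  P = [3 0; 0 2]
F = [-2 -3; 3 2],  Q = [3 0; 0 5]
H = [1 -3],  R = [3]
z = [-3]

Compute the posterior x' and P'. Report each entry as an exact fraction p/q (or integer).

x̄ = F·x = [0, 0]
P̄ = F·P·Fᵀ + Q = [33 -30; -30 40]
y = z − H·x̄ = [-3]
S = H·P̄·Hᵀ + R = [576]
K = P̄·Hᵀ·S⁻¹ = [41/192; -25/96]
x' = x̄ + K·y = [-41/64, 25/32]
P' = (I − K·H)·P̄ = [431/64 65/32; 65/32 15/16]

x' = [-41/64, 25/32]
P' = [431/64 65/32; 65/32 15/16]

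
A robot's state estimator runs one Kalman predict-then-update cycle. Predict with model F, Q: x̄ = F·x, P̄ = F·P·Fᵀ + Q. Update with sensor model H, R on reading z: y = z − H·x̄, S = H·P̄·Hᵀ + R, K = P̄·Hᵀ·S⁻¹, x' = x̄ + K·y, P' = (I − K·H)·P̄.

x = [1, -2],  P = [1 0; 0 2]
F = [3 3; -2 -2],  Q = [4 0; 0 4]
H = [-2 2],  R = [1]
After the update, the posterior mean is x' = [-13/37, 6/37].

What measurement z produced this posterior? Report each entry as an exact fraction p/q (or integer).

x̄ = F·x = [-3, 2]
P̄ = F·P·Fᵀ + Q = [31 -18; -18 16]
S = H·P̄·Hᵀ + R = [333]
K = P̄·Hᵀ·S⁻¹ = [-98/333; 68/333]
x' − x̄ = [98/37, -68/37] = K·y
y = (KᵀK)⁻¹·Kᵀ·(x' − x̄) = [-9]
z = y + H·x̄ = [-9] + [10] = [1]

z = [1]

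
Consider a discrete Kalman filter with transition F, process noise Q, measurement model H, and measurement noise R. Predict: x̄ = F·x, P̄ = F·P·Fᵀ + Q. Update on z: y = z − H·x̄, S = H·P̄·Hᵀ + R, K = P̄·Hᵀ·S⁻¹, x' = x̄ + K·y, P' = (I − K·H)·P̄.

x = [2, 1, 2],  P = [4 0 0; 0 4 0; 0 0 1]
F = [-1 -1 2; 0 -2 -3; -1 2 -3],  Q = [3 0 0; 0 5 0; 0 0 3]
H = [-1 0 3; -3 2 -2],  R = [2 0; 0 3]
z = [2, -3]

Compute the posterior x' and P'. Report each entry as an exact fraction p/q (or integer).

x̄ = F·x = [1, -8, -6]
P̄ = F·P·Fᵀ + Q = [15 2 -10; 2 30 -7; -10 -7 32]
y = z − H·x̄ = [21, 4]
S = H·P̄·Hᵀ + R = [365 -123; -123 298]
K = P̄·Hᵀ·S⁻¹ = [-15993/93641 -13200/93641; 1510/93641 21991/93641; 25684/93641 -4482/93641]
x' = x̄ + K·y = [-295012/93641, -629454/93641, -40410/93641]
P' = (I − K·H)·P̄ = [407730/93641 717043/93641 125248/93641; 717043/93641 1348572/93641 240021/93641; 125248/93641 240021/93641 58872/93641]

x' = [-295012/93641, -629454/93641, -40410/93641]
P' = [407730/93641 717043/93641 125248/93641; 717043/93641 1348572/93641 240021/93641; 125248/93641 240021/93641 58872/93641]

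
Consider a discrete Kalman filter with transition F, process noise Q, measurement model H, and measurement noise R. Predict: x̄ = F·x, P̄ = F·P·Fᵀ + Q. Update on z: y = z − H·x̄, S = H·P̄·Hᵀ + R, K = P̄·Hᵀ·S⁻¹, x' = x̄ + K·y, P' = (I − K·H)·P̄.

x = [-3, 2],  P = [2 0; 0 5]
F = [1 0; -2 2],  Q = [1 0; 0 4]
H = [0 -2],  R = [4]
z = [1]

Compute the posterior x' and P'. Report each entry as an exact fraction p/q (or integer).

x' = [-19/11, -2/11]
P' = [83/33 -4/33; -4/33 32/33]

x̄ = F·x = [-3, 10]
P̄ = F·P·Fᵀ + Q = [3 -4; -4 32]
y = z − H·x̄ = [21]
S = H·P̄·Hᵀ + R = [132]
K = P̄·Hᵀ·S⁻¹ = [2/33; -16/33]
x' = x̄ + K·y = [-19/11, -2/11]
P' = (I − K·H)·P̄ = [83/33 -4/33; -4/33 32/33]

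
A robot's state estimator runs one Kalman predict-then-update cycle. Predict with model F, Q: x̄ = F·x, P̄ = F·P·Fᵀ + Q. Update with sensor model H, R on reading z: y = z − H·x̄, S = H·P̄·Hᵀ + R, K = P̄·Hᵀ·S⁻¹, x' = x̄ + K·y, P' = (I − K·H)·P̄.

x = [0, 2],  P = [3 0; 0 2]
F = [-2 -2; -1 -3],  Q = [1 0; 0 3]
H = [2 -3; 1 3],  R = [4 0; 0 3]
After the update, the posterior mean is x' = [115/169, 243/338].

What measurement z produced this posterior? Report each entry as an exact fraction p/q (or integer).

x̄ = F·x = [-4, -6]
P̄ = F·P·Fᵀ + Q = [21 18; 18 24]
S = H·P̄·Hᵀ + R = [88 -120; -120 348]
K = P̄·Hᵀ·S⁻¹ = [201/676 215/676; -18/169 75/338]
x' − x̄ = [791/169, 2271/338] = K·y
y = (KᵀK)⁻¹·Kᵀ·(x' − x̄) = [-11, 25]
z = y + H·x̄ = [-11, 25] + [10, -22] = [-1, 3]

z = [-1, 3]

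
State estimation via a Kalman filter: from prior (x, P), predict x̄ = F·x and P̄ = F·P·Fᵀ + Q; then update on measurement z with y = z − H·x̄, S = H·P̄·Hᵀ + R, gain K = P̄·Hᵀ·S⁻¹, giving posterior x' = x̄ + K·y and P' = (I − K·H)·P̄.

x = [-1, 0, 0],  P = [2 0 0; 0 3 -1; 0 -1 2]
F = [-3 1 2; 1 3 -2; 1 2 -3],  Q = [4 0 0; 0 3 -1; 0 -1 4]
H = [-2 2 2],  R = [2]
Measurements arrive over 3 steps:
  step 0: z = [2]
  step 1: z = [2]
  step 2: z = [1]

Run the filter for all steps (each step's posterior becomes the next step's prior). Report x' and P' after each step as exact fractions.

step 0: x' = [957/523, 737/523, 737/523], P' = [9965/523 6003/523 3911/523; 6003/523 5146/523 962/523; 3911/523 962/523 3054/523]
step 1: x' = [-272122/797107, 1208872/797107, -681836/797107], P' = [12307607/797107 2332969/797107 9881081/797107; 2332969/797107 3061672/797107 -553652/797107; 9881081/797107 -553652/797107 10564417/797107]
step 2: x' = [397432573/209702319, 321021673/209702319, 551635355/629106957], P' = [1824857997/69900773 292840139/69900773 4584710705/209702319; 292840139/69900773 277090716/69900773 93974300/209702319; 4584710705/209702319 93974300/209702319 13612157440/629106957]

step 0: x̄ = F·x = [3, -1, -1]
step 0: P̄ = F·P·Fᵀ + Q = [29 -9 -13; -9 52 44; -13 44 48]
step 0: y = z − H·x̄ = [12]
step 0: S = H·P̄·Hᵀ + R = [1046]
step 0: K = P̄·Hᵀ·S⁻¹ = [-51/523; 105/523; 105/523]
step 0: x' = x̄ + K·y = [957/523, 737/523, 737/523]
step 0: P' = (I − K·H)·P̄ = [9965/523 6003/523 3911/523; 6003/523 5146/523 962/523; 3911/523 962/523 3054/523]
step 1: x̄ = F·x = [-660/523, 1694/523, 220/523]
step 1: P̄ = F·P·Fᵀ + Q = [30037/523 -39561/523 -23959/523; -39561/523 78894/523 56596/523; -23959/523 56596/523 49129/523]
step 1: y = z − H·x̄ = [-4102/523]
step 1: S = H·P̄·Hᵀ + R = [1594214/523]
step 1: K = P̄·Hᵀ·S⁻¹ = [-93557/797107; 175051/797107; 129684/797107]
step 1: x' = x̄ + K·y = [-272122/797107, 1208872/797107, -681836/797107]
step 1: P' = (I − K·H)·P̄ = [12307607/797107 2332969/797107 9881081/797107; 2332969/797107 3061672/797107 -553652/797107; 9881081/797107 -553652/797107 10564417/797107]
step 2: x̄ = F·x = [661566/797107, 4718166/797107, 4191130/797107]
step 2: P̄ = F·P·Fᵀ + Q = [24490837/797107 -11825185/797107 2287415/797107; -11825185/797107 65628958/797107 62723950/797107; 2287415/797107 62723950/797107 79511690/797107]
step 2: y = z − H·x̄ = [-15698353/797107]
step 2: S = H·P̄·Hᵀ + R = [1258213914/797107]
step 2: K = P̄·Hᵀ·S⁻¹ = [-11342869/209702319; 46726031/209702319; 139948225/629106957]
step 2: x' = x̄ + K·y = [397432573/209702319, 321021673/209702319, 551635355/629106957]
step 2: P' = (I − K·H)·P̄ = [1824857997/69900773 292840139/69900773 4584710705/209702319; 292840139/69900773 277090716/69900773 93974300/209702319; 4584710705/209702319 93974300/209702319 13612157440/629106957]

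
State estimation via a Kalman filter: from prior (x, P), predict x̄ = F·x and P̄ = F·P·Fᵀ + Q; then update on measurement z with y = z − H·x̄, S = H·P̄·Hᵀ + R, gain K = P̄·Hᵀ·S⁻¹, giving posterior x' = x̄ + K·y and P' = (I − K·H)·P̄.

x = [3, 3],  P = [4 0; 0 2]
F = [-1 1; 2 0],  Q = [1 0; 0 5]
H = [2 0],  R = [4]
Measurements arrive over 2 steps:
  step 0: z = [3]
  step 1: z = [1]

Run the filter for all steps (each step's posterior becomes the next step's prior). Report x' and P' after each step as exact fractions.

step 0: x' = [21/16, 9/2], P' = [7/8 -1; -1 13]
step 1: x' = [93/143, 456/143], P' = [135/143 -30/143; -30/143 1103/143]

step 0: x̄ = F·x = [0, 6]
step 0: P̄ = F·P·Fᵀ + Q = [7 -8; -8 21]
step 0: y = z − H·x̄ = [3]
step 0: S = H·P̄·Hᵀ + R = [32]
step 0: K = P̄·Hᵀ·S⁻¹ = [7/16; -1/2]
step 0: x' = x̄ + K·y = [21/16, 9/2]
step 0: P' = (I − K·H)·P̄ = [7/8 -1; -1 13]
step 1: x̄ = F·x = [51/16, 21/8]
step 1: P̄ = F·P·Fᵀ + Q = [135/8 -15/4; -15/4 17/2]
step 1: y = z − H·x̄ = [-43/8]
step 1: S = H·P̄·Hᵀ + R = [143/2]
step 1: K = P̄·Hᵀ·S⁻¹ = [135/286; -15/143]
step 1: x' = x̄ + K·y = [93/143, 456/143]
step 1: P' = (I − K·H)·P̄ = [135/143 -30/143; -30/143 1103/143]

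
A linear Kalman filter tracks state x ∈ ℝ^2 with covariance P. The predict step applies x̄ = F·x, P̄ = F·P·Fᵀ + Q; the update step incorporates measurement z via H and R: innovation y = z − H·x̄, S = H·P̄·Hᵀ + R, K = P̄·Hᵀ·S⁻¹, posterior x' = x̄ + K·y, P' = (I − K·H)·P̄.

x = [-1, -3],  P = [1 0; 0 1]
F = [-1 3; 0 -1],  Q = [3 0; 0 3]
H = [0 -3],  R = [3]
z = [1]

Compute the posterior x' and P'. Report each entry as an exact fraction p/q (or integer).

x' = [-74/13, -1/13]
P' = [142/13 -3/13; -3/13 4/13]

x̄ = F·x = [-8, 3]
P̄ = F·P·Fᵀ + Q = [13 -3; -3 4]
y = z − H·x̄ = [10]
S = H·P̄·Hᵀ + R = [39]
K = P̄·Hᵀ·S⁻¹ = [3/13; -4/13]
x' = x̄ + K·y = [-74/13, -1/13]
P' = (I − K·H)·P̄ = [142/13 -3/13; -3/13 4/13]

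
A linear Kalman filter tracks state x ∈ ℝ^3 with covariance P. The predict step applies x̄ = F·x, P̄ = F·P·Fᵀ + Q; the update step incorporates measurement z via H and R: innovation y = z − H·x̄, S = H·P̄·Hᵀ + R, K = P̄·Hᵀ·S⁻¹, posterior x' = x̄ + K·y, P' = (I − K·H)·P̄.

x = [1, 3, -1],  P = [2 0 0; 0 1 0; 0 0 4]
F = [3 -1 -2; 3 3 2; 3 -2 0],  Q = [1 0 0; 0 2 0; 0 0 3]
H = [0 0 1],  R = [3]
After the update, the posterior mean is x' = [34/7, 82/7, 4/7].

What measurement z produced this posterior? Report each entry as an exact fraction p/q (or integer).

x̄ = F·x = [2, 10, -3]
P̄ = F·P·Fᵀ + Q = [36 -1 20; -1 45 12; 20 12 25]
S = H·P̄·Hᵀ + R = [28]
K = P̄·Hᵀ·S⁻¹ = [5/7; 3/7; 25/28]
x' − x̄ = [20/7, 12/7, 25/7] = K·y
y = (KᵀK)⁻¹·Kᵀ·(x' − x̄) = [4]
z = y + H·x̄ = [4] + [-3] = [1]

z = [1]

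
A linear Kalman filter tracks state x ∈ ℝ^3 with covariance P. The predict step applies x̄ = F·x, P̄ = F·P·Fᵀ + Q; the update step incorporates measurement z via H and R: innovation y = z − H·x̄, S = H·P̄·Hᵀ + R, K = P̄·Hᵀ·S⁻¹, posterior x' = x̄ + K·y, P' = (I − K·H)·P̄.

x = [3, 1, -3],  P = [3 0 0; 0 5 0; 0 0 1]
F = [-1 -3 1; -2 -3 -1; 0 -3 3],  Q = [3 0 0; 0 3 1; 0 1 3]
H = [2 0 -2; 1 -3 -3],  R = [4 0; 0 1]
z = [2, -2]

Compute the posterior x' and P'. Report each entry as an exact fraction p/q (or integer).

x̄ = F·x = [-9, -6, -12]
P̄ = F·P·Fᵀ + Q = [52 50 48; 50 61 43; 48 43 57]
y = z − H·x̄ = [-4, -47]
S = H·P̄·Hᵀ + R = [56 20; 20 1301]
K = P̄·Hᵀ·S⁻¹ = [1906/9057 -1714/9057; 3909/12076 -623/3019; -3063/12076 -573/3019]
x' = x̄ + K·y = [-8579/9057, 7258/3019, -6234/3019]
P' = (I − K·H)·P̄ = [40928/9057 -7634/3019 12372/3019; -7634/3019 14503/6038 -19177/6038; 12372/3019 -19177/6038 27807/6038]

x' = [-8579/9057, 7258/3019, -6234/3019]
P' = [40928/9057 -7634/3019 12372/3019; -7634/3019 14503/6038 -19177/6038; 12372/3019 -19177/6038 27807/6038]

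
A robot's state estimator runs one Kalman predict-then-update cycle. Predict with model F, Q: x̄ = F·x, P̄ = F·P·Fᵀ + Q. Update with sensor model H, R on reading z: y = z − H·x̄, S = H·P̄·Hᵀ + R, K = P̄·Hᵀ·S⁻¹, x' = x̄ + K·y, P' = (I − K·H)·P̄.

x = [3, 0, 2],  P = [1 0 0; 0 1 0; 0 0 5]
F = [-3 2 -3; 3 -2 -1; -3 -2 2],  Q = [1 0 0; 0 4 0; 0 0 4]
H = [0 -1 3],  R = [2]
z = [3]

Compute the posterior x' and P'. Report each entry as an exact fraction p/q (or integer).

x̄ = F·x = [-15, 7, -5]
P̄ = F·P·Fᵀ + Q = [59 2 -25; 2 22 -15; -25 -15 37]
y = z − H·x̄ = [25]
S = H·P̄·Hᵀ + R = [447]
K = P̄·Hᵀ·S⁻¹ = [-77/447; -67/447; 42/149]
x' = x̄ + K·y = [-8630/447, 1454/447, 305/149]
P' = (I − K·H)·P̄ = [20444/447 -4265/447 -491/149; -4265/447 5345/447 579/149; -491/149 579/149 221/149]

x' = [-8630/447, 1454/447, 305/149]
P' = [20444/447 -4265/447 -491/149; -4265/447 5345/447 579/149; -491/149 579/149 221/149]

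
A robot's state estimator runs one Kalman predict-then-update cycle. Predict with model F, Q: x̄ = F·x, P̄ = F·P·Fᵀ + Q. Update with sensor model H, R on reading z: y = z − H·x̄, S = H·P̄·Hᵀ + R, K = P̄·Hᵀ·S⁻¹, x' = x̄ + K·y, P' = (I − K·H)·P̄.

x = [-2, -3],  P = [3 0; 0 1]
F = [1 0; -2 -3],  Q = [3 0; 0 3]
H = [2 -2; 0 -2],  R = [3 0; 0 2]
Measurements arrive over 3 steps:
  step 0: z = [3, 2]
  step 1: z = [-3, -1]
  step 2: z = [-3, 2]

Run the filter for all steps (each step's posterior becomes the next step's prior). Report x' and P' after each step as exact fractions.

step 0: x' = [122/131, -85/131], P' = [122/131 46/131; 46/131 56/131]
step 1: x' = [-4246/8543, 6078/8543], P' = [7395/8543 2762/8543; 2762/8543 3535/8543]
step 2: x' = [-1034626/529061, -405442/529061], P' = [457888/529061 171060/529061; 171060/529061 218808/529061]

step 0: x̄ = F·x = [-2, 13]
step 0: P̄ = F·P·Fᵀ + Q = [6 -6; -6 24]
step 0: y = z − H·x̄ = [33, 28]
step 0: S = H·P̄·Hᵀ + R = [171 120; 120 98]
step 0: K = P̄·Hᵀ·S⁻¹ = [152/393 -46/131; -20/393 -56/131]
step 0: x' = x̄ + K·y = [122/131, -85/131]
step 0: P' = (I − K·H)·P̄ = [122/131 46/131; 46/131 56/131]
step 1: x̄ = F·x = [122/131, 11/131]
step 1: P̄ = F·P·Fᵀ + Q = [515/131 -382/131; -382/131 1937/131]
step 1: y = z − H·x̄ = [-615/131, -109/131]
step 1: S = H·P̄·Hᵀ + R = [13257/131 9276/131; 9276/131 8010/131]
step 1: K = P̄·Hᵀ·S⁻¹ = [9266/25629 -2762/8543; -1546/25629 -3535/8543]
step 1: x' = x̄ + K·y = [-4246/8543, 6078/8543]
step 1: P' = (I − K·H)·P̄ = [7395/8543 2762/8543; 2762/8543 3535/8543]
step 2: x̄ = F·x = [-4246/8543, -9742/8543]
step 2: P̄ = F·P·Fᵀ + Q = [33024/8543 -23076/8543; -23076/8543 120168/8543]
step 2: y = z − H·x̄ = [-36621/8543, -2398/8543]
step 2: S = H·P̄·Hᵀ + R = [823005/8543 572976/8543; 572976/8543 497758/8543]
step 2: K = P̄·Hᵀ·S⁻¹ = [573656/1587183 -171060/529061; -31832/529061 -218808/529061]
step 2: x' = x̄ + K·y = [-1034626/529061, -405442/529061]
step 2: P' = (I − K·H)·P̄ = [457888/529061 171060/529061; 171060/529061 218808/529061]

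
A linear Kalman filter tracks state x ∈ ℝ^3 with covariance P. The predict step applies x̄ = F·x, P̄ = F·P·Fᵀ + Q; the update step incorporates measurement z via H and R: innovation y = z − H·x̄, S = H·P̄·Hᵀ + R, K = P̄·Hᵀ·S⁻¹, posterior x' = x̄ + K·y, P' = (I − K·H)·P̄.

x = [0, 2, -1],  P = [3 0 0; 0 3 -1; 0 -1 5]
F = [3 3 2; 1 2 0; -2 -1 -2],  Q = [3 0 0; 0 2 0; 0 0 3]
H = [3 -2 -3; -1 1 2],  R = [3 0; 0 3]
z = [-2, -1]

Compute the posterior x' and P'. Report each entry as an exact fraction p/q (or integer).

x̄ = F·x = [4, 4, 0]
P̄ = F·P·Fᵀ + Q = [65 23 -39; 23 17 -8; -39 -8 34]
y = z − H·x̄ = [-6, -1]
S = H·P̄·Hᵀ + R = [1292 -613; -613 299]
K = P̄·Hᵀ·S⁻¹ = [5974/10539 8018/10539; 1385/3513 2581/3513; -10/10539 3469/10539]
x' = x̄ + K·y = [-1706/10539, 3161/3513, -3409/10539]
P' = (I − K·H)·P̄ = [58111/10539 22109/3513 7919/10539; 22109/3513 11596/1171 -2468/3513; 7919/10539 -2468/3513 12865/10539]

x' = [-1706/10539, 3161/3513, -3409/10539]
P' = [58111/10539 22109/3513 7919/10539; 22109/3513 11596/1171 -2468/3513; 7919/10539 -2468/3513 12865/10539]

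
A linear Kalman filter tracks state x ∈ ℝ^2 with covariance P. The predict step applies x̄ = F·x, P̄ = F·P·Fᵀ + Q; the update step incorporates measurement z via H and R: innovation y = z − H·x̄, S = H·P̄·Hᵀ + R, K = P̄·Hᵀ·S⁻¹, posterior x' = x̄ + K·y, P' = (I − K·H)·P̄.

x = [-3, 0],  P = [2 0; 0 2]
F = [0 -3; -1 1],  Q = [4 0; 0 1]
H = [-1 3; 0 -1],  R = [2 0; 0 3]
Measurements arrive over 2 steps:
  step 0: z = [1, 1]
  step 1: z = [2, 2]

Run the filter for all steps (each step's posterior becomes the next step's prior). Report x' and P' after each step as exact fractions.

step 0: x̄ = F·x = [0, 3]
step 0: P̄ = F·P·Fᵀ + Q = [22 -6; -6 5]
step 0: y = z − H·x̄ = [-8, 4]
step 0: S = H·P̄·Hᵀ + R = [105 -21; -21 8]
step 0: K = P̄·Hᵀ·S⁻¹ = [-194/399 -10/19; 3/19 -4/19]
step 0: x' = x̄ + K·y = [712/399, 17/19]
step 0: P' = (I − K·H)·P̄ = [2278/399 30/19; 30/19 12/19]
step 1: x̄ = F·x = [-51/19, -355/399]
step 1: P̄ = F·P·Fᵀ + Q = [184/19 54/19; 54/19 1669/399]
step 1: y = z − H·x̄ = [264/133, 443/399]
step 1: S = H·P̄·Hᵀ + R = [4293/133 -1291/133; -1291/133 2866/399]
step 1: K = P̄·Hᵀ·S⁻¹ = [-14326/54915 -13696/18305; 3873/18305 -5426/18305]
step 1: x' = x̄ + K·y = [-31637/7845, -2089/2615]
step 1: P' = (I − K·H)·P̄ = [398444/54915 41088/18305; 41088/18305 16278/18305]

step 0: x' = [712/399, 17/19], P' = [2278/399 30/19; 30/19 12/19]
step 1: x' = [-31637/7845, -2089/2615], P' = [398444/54915 41088/18305; 41088/18305 16278/18305]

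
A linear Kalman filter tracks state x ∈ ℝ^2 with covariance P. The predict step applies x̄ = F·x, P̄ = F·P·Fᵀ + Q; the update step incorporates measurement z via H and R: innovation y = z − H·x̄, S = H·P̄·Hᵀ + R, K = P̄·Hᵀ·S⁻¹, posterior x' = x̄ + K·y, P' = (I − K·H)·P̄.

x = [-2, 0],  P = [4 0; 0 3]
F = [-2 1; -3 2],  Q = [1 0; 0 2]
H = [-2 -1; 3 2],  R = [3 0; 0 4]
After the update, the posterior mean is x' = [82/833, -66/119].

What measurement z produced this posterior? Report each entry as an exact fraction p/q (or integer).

x̄ = F·x = [4, 6]
P̄ = F·P·Fᵀ + Q = [20 30; 30 50]
S = H·P̄·Hᵀ + R = [253 -430; -430 744]
K = P̄·Hᵀ·S⁻¹ = [-120/833 65/833; -5/119 55/238]
x' − x̄ = [-3250/833, -780/119] = K·y
y = (KᵀK)⁻¹·Kᵀ·(x' − x̄) = [13, -26]
z = y + H·x̄ = [13, -26] + [-14, 24] = [-1, -2]

z = [-1, -2]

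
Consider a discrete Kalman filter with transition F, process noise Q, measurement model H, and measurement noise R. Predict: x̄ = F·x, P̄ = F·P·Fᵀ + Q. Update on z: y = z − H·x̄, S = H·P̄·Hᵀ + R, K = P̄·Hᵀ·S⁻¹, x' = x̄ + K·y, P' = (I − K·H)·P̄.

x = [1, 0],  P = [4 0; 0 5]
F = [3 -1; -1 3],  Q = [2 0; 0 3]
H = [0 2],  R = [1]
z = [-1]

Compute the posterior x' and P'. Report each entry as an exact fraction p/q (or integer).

x' = [573/209, -105/209]
P' = [6071/209 -27/209; -27/209 52/209]

x̄ = F·x = [3, -1]
P̄ = F·P·Fᵀ + Q = [43 -27; -27 52]
y = z − H·x̄ = [1]
S = H·P̄·Hᵀ + R = [209]
K = P̄·Hᵀ·S⁻¹ = [-54/209; 104/209]
x' = x̄ + K·y = [573/209, -105/209]
P' = (I − K·H)·P̄ = [6071/209 -27/209; -27/209 52/209]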